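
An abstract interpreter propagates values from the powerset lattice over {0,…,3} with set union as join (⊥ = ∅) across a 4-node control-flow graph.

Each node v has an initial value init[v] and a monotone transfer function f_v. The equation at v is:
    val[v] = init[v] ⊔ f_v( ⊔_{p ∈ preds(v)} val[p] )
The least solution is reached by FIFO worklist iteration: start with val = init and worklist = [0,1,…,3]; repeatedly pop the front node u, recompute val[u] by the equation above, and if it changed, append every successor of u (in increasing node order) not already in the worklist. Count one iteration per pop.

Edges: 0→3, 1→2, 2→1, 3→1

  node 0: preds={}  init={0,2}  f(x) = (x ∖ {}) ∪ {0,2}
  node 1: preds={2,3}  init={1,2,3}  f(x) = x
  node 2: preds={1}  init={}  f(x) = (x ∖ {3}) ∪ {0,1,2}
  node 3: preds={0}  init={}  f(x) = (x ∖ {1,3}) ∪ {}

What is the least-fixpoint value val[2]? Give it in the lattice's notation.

Trace (6 dequeues):
  [1] u=0 | in {} | out {0,2} | ==
  [2] u=1 | in {} | out {1,2,3} | ==
  [3] u=2 | in {1,2,3} | out {0,1,2} | prev {} | push {1}
  [4] u=3 | in {0,2} | out {0,2} | prev {} | push {}
  [5] u=1 | in {0,1,2} | out {0,1,2,3} | prev {1,2,3} | push {2}
  [6] u=2 | in {0,1,2,3} | out {0,1,2} | ==

Converged values:
  [0] {0,2}
  [1] {0,1,2,3}
  [2] {0,1,2}
  [3] {0,2}

{0,1,2}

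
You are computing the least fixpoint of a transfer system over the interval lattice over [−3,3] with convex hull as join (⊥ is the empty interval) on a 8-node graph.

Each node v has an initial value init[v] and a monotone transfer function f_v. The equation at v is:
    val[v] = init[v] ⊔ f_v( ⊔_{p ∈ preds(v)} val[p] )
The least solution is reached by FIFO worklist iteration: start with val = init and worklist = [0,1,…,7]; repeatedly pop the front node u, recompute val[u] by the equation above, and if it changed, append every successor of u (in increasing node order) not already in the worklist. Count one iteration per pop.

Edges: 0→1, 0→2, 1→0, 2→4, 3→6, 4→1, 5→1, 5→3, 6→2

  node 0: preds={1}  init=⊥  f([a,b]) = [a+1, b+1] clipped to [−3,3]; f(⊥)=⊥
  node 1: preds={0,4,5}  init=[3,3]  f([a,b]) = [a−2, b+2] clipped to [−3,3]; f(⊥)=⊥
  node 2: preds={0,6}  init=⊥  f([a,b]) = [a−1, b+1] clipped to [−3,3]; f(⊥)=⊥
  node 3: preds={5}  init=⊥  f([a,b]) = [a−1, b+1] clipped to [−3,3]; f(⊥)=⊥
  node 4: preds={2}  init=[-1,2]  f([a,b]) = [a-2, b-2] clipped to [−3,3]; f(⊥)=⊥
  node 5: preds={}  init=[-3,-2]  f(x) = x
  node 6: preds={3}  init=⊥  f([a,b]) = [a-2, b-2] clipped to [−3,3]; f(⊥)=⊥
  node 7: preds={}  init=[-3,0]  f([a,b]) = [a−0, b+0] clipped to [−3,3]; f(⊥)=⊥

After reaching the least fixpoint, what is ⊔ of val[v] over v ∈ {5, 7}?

Iteration log — 13 steps:
  step 1. node 0  ⊔preds=[3,3]  new=[3,3]  old=⊥  +wl: 
  step 2. node 1  ⊔preds=[-3,3]  new=[-3,3]  old=[3,3]  +wl: 0
  step 3. node 2  ⊔preds=[3,3]  new=[2,3]  old=⊥  +wl: 
  step 4. node 3  ⊔preds=[-3,-2]  new=[-3,-1]  old=⊥  +wl: 
  step 5. node 4  ⊔preds=[2,3]  new=[-1,2]  stable
  step 6. node 5  ⊔preds=⊥  new=[-3,-2]  stable
  step 7. node 6  ⊔preds=[-3,-1]  new=[-3,-3]  old=⊥  +wl: 2
  step 8. node 7  ⊔preds=⊥  new=[-3,0]  stable
  step 9. node 0  ⊔preds=[-3,3]  new=[-2,3]  old=[3,3]  +wl: 1
  step 10. node 2  ⊔preds=[-3,3]  new=[-3,3]  old=[2,3]  +wl: 4
  step 11. node 1  ⊔preds=[-3,3]  new=[-3,3]  stable
  step 12. node 4  ⊔preds=[-3,3]  new=[-3,2]  old=[-1,2]  +wl: 1
  step 13. node 1  ⊔preds=[-3,3]  new=[-3,3]  stable

Least fixpoint reached:
  node 0: [-2,3]
  node 1: [-3,3]
  node 2: [-3,3]
  node 3: [-3,-1]
  node 4: [-3,2]
  node 5: [-3,-2]
  node 6: [-3,-3]
  node 7: [-3,0]

[-3,0]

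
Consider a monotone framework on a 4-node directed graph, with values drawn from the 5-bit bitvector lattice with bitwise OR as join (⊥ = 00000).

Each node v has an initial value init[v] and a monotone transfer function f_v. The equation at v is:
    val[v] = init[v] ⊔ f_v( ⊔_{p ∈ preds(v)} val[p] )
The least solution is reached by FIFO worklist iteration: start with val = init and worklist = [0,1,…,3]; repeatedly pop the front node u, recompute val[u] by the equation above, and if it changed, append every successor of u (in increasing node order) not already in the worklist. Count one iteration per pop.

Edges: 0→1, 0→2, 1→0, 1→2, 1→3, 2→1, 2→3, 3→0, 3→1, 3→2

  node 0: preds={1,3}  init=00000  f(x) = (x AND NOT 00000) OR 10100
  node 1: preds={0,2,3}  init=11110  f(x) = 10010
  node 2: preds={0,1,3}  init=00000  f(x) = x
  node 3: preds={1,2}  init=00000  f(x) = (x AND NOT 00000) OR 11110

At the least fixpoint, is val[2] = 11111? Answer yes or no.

no

Trace (7 dequeues):
  [1] u=0 | in 11110 | out 11110 | prev 00000 | push {}
  [2] u=1 | in 11110 | out 11110 | ==
  [3] u=2 | in 11110 | out 11110 | prev 00000 | push {1}
  [4] u=3 | in 11110 | out 11110 | prev 00000 | push {0,2}
  [5] u=1 | in 11110 | out 11110 | ==
  [6] u=0 | in 11110 | out 11110 | ==
  [7] u=2 | in 11110 | out 11110 | ==

Converged values:
  [0] 11110
  [1] 11110
  [2] 11110
  [3] 11110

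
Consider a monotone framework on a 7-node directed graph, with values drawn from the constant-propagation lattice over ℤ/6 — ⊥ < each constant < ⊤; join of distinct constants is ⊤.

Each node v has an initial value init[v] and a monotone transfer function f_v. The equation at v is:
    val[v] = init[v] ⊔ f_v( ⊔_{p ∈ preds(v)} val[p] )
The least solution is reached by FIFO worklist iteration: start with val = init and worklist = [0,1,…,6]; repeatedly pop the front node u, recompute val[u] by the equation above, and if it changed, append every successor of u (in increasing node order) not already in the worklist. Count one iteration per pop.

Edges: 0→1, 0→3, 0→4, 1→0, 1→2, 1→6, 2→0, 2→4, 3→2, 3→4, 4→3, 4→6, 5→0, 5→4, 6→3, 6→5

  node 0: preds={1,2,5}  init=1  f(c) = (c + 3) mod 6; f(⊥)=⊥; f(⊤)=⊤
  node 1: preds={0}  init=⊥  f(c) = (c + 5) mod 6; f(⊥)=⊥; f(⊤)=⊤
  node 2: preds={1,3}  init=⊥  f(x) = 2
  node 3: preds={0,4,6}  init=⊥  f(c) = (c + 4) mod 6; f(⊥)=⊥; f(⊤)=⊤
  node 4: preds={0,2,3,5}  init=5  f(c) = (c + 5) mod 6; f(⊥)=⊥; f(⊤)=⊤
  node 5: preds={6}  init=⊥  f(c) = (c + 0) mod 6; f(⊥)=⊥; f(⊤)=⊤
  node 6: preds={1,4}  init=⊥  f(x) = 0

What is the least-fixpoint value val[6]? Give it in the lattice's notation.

Trace (16 dequeues):
  [1] u=0 | in ⊥ | out 1 | ==
  [2] u=1 | in 1 | out 0 | prev ⊥ | push {0}
  [3] u=2 | in 0 | out 2 | prev ⊥ | push {}
  [4] u=3 | in ⊤ | out ⊤ | prev ⊥ | push {2}
  [5] u=4 | in ⊤ | out ⊤ | prev 5 | push {3}
  [6] u=5 | in ⊥ | out ⊥ | ==
  [7] u=6 | in ⊤ | out 0 | prev ⊥ | push {5}
  [8] u=0 | in ⊤ | out ⊤ | prev 1 | push {1,4}
  [9] u=2 | in ⊤ | out 2 | ==
  [10] u=3 | in ⊤ | out ⊤ | ==
  [11] u=5 | in 0 | out 0 | prev ⊥ | push {0}
  [12] u=1 | in ⊤ | out ⊤ | prev 0 | push {2,6}
  [13] u=4 | in ⊤ | out ⊤ | ==
  [14] u=0 | in ⊤ | out ⊤ | ==
  [15] u=2 | in ⊤ | out 2 | ==
  [16] u=6 | in ⊤ | out 0 | ==

Converged values:
  [0] ⊤
  [1] ⊤
  [2] 2
  [3] ⊤
  [4] ⊤
  [5] 0
  [6] 0

0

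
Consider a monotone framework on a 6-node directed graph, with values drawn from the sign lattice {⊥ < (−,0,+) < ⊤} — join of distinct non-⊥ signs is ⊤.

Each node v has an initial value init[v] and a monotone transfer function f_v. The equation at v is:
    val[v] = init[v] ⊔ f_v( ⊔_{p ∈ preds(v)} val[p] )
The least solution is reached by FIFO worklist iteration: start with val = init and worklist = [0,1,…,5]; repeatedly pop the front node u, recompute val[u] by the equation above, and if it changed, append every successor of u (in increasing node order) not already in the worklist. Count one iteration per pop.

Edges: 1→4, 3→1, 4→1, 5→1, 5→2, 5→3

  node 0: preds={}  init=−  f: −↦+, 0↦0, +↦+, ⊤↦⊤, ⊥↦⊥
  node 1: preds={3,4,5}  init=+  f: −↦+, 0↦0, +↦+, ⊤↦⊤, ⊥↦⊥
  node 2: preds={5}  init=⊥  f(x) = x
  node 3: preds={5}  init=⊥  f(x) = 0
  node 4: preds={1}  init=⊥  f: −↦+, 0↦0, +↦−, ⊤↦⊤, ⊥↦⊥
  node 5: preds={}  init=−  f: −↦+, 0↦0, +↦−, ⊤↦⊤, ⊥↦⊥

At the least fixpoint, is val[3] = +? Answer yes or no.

no

Iteration log — 9 steps:
  step 1. node 0  ⊔preds=⊥  new=−  stable
  step 2. node 1  ⊔preds=−  new=+  stable
  step 3. node 2  ⊔preds=−  new=−  old=⊥  +wl: 
  step 4. node 3  ⊔preds=−  new=0  old=⊥  +wl: 1
  step 5. node 4  ⊔preds=+  new=−  old=⊥  +wl: 
  step 6. node 5  ⊔preds=⊥  new=−  stable
  step 7. node 1  ⊔preds=⊤  new=⊤  old=+  +wl: 4
  step 8. node 4  ⊔preds=⊤  new=⊤  old=−  +wl: 1
  step 9. node 1  ⊔preds=⊤  new=⊤  stable

Least fixpoint reached:
  node 0: −
  node 1: ⊤
  node 2: −
  node 3: 0
  node 4: ⊤
  node 5: −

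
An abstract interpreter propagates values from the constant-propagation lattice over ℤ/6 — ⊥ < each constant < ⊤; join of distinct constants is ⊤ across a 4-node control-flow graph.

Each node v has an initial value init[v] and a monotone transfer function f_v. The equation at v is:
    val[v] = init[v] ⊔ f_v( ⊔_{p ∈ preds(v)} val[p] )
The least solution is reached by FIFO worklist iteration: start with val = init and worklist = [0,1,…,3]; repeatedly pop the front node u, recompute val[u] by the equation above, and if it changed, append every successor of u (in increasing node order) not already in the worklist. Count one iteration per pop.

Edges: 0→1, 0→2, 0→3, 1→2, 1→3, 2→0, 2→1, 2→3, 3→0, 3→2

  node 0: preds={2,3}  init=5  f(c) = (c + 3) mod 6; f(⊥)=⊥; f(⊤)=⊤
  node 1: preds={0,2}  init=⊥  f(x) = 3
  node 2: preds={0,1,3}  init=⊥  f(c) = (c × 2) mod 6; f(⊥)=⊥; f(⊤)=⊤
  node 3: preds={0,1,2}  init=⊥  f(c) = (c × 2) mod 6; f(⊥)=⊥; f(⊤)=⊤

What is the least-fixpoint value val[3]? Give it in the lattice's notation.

⊤

Worklist (8 pops):
  #1 pop 0: in=⊥ → 5 (no change)
  #2 pop 1: in=5 → 3 (was ⊥); enqueue []
  #3 pop 2: in=⊤ → ⊤ (was ⊥); enqueue [0,1]
  #4 pop 3: in=⊤ → ⊤ (was ⊥); enqueue [2]
  #5 pop 0: in=⊤ → ⊤ (was 5); enqueue [3]
  #6 pop 1: in=⊤ → 3 (no change)
  #7 pop 2: in=⊤ → ⊤ (no change)
  #8 pop 3: in=⊤ → ⊤ (no change)

Fixpoint:
  val[0] = ⊤
  val[1] = 3
  val[2] = ⊤
  val[3] = ⊤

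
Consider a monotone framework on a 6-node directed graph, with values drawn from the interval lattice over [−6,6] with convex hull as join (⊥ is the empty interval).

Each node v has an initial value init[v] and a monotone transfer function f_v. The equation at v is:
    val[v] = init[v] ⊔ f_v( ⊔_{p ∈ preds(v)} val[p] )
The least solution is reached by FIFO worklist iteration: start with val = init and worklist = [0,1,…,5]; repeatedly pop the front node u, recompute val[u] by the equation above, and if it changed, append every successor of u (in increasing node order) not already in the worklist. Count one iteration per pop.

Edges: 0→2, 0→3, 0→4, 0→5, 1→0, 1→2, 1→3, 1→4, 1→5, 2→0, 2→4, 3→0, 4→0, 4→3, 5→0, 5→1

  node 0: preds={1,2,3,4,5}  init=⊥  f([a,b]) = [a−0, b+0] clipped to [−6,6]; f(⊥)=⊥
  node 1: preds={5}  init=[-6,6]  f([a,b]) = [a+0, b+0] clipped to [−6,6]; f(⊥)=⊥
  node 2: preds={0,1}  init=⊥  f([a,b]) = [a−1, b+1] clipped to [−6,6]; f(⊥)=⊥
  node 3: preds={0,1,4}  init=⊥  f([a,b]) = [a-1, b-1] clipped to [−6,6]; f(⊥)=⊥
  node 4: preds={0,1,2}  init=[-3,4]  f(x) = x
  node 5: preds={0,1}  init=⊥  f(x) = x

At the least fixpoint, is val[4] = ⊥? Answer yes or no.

Worklist (9 pops):
  #1 pop 0: in=[-6,6] → [-6,6] (was ⊥); enqueue []
  #2 pop 1: in=⊥ → [-6,6] (no change)
  #3 pop 2: in=[-6,6] → [-6,6] (was ⊥); enqueue [0]
  #4 pop 3: in=[-6,6] → [-6,5] (was ⊥); enqueue []
  #5 pop 4: in=[-6,6] → [-6,6] (was [-3,4]); enqueue [3]
  #6 pop 5: in=[-6,6] → [-6,6] (was ⊥); enqueue [1]
  #7 pop 0: in=[-6,6] → [-6,6] (no change)
  #8 pop 3: in=[-6,6] → [-6,5] (no change)
  #9 pop 1: in=[-6,6] → [-6,6] (no change)

Fixpoint:
  val[0] = [-6,6]
  val[1] = [-6,6]
  val[2] = [-6,6]
  val[3] = [-6,5]
  val[4] = [-6,6]
  val[5] = [-6,6]

no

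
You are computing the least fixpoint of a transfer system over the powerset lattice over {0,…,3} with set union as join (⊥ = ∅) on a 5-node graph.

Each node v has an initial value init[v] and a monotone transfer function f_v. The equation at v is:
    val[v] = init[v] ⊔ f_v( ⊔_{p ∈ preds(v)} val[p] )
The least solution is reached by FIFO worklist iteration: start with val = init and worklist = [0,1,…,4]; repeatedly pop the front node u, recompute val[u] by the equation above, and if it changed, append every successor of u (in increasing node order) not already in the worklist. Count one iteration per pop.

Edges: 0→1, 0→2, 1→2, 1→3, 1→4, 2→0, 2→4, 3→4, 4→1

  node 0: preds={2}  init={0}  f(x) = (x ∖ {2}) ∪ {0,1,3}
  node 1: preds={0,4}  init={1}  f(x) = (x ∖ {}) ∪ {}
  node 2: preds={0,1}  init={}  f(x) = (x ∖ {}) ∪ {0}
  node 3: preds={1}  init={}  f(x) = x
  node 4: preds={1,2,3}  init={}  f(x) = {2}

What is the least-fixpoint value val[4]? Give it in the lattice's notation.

{2}

Iteration log — 11 steps:
  step 1. node 0  ⊔preds={}  new={0,1,3}  old={0}  +wl: 
  step 2. node 1  ⊔preds={0,1,3}  new={0,1,3}  old={1}  +wl: 
  step 3. node 2  ⊔preds={0,1,3}  new={0,1,3}  old={}  +wl: 0
  step 4. node 3  ⊔preds={0,1,3}  new={0,1,3}  old={}  +wl: 
  step 5. node 4  ⊔preds={0,1,3}  new={2}  old={}  +wl: 1
  step 6. node 0  ⊔preds={0,1,3}  new={0,1,3}  stable
  step 7. node 1  ⊔preds={0,1,2,3}  new={0,1,2,3}  old={0,1,3}  +wl: 2,3,4
  step 8. node 2  ⊔preds={0,1,2,3}  new={0,1,2,3}  old={0,1,3}  +wl: 0
  step 9. node 3  ⊔preds={0,1,2,3}  new={0,1,2,3}  old={0,1,3}  +wl: 
  step 10. node 4  ⊔preds={0,1,2,3}  new={2}  stable
  step 11. node 0  ⊔preds={0,1,2,3}  new={0,1,3}  stable

Least fixpoint reached:
  node 0: {0,1,3}
  node 1: {0,1,2,3}
  node 2: {0,1,2,3}
  node 3: {0,1,2,3}
  node 4: {2}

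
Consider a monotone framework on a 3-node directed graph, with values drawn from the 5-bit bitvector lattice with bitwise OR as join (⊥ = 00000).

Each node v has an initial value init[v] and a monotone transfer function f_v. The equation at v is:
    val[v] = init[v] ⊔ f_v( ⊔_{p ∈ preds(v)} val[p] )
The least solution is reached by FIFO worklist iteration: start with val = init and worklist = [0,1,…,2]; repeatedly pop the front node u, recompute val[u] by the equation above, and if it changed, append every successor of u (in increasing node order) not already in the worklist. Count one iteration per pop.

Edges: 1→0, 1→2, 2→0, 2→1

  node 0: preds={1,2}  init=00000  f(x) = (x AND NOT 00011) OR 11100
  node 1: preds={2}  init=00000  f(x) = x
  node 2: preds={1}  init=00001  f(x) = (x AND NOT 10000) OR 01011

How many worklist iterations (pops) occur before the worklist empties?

7

Iteration log — 7 steps:
  step 1. node 0  ⊔preds=00001  new=11100  old=00000  +wl: 
  step 2. node 1  ⊔preds=00001  new=00001  old=00000  +wl: 0
  step 3. node 2  ⊔preds=00001  new=01011  old=00001  +wl: 1
  step 4. node 0  ⊔preds=01011  new=11100  stable
  step 5. node 1  ⊔preds=01011  new=01011  old=00001  +wl: 0,2
  step 6. node 0  ⊔preds=01011  new=11100  stable
  step 7. node 2  ⊔preds=01011  new=01011  stable

Least fixpoint reached:
  node 0: 11100
  node 1: 01011
  node 2: 01011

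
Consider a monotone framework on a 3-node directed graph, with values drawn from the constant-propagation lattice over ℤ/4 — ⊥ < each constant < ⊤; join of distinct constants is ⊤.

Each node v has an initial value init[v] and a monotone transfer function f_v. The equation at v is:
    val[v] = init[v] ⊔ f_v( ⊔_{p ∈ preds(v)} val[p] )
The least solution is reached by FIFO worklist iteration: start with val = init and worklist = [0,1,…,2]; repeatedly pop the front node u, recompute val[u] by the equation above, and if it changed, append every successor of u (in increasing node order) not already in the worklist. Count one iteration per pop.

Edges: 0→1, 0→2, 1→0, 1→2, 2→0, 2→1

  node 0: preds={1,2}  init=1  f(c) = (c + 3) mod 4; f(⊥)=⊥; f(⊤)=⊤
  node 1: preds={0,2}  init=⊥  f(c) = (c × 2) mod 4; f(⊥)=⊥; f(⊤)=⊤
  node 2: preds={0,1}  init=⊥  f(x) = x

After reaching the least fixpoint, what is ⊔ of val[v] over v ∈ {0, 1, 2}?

Iteration log — 7 steps:
  step 1. node 0  ⊔preds=⊥  new=1  stable
  step 2. node 1  ⊔preds=1  new=2  old=⊥  +wl: 0
  step 3. node 2  ⊔preds=⊤  new=⊤  old=⊥  +wl: 1
  step 4. node 0  ⊔preds=⊤  new=⊤  old=1  +wl: 2
  step 5. node 1  ⊔preds=⊤  new=⊤  old=2  +wl: 0
  step 6. node 2  ⊔preds=⊤  new=⊤  stable
  step 7. node 0  ⊔preds=⊤  new=⊤  stable

Least fixpoint reached:
  node 0: ⊤
  node 1: ⊤
  node 2: ⊤

⊤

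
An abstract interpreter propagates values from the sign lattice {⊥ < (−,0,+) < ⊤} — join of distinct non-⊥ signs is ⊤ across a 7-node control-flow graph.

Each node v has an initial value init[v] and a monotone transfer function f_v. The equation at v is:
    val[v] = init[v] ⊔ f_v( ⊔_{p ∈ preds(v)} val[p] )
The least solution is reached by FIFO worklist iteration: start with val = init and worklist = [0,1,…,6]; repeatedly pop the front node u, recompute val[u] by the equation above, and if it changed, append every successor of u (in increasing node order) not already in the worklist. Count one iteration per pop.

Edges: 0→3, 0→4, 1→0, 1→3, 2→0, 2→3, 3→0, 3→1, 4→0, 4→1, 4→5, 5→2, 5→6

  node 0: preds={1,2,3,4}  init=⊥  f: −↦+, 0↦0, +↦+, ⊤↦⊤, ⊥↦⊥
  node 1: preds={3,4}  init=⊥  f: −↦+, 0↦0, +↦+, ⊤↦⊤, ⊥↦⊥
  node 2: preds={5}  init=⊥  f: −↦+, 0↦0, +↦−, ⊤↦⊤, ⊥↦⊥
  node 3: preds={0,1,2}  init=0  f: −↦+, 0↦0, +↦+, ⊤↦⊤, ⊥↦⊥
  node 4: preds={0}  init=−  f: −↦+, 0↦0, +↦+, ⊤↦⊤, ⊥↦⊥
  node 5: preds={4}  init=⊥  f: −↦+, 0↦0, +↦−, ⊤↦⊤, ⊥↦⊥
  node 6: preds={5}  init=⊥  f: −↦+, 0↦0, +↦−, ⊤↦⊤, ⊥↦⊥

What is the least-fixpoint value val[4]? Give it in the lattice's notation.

Iteration log — 12 steps:
  step 1. node 0  ⊔preds=⊤  new=⊤  old=⊥  +wl: 
  step 2. node 1  ⊔preds=⊤  new=⊤  old=⊥  +wl: 0
  step 3. node 2  ⊔preds=⊥  new=⊥  stable
  step 4. node 3  ⊔preds=⊤  new=⊤  old=0  +wl: 1
  step 5. node 4  ⊔preds=⊤  new=⊤  old=−  +wl: 
  step 6. node 5  ⊔preds=⊤  new=⊤  old=⊥  +wl: 2
  step 7. node 6  ⊔preds=⊤  new=⊤  old=⊥  +wl: 
  step 8. node 0  ⊔preds=⊤  new=⊤  stable
  step 9. node 1  ⊔preds=⊤  new=⊤  stable
  step 10. node 2  ⊔preds=⊤  new=⊤  old=⊥  +wl: 0,3
  step 11. node 0  ⊔preds=⊤  new=⊤  stable
  step 12. node 3  ⊔preds=⊤  new=⊤  stable

Least fixpoint reached:
  node 0: ⊤
  node 1: ⊤
  node 2: ⊤
  node 3: ⊤
  node 4: ⊤
  node 5: ⊤
  node 6: ⊤

⊤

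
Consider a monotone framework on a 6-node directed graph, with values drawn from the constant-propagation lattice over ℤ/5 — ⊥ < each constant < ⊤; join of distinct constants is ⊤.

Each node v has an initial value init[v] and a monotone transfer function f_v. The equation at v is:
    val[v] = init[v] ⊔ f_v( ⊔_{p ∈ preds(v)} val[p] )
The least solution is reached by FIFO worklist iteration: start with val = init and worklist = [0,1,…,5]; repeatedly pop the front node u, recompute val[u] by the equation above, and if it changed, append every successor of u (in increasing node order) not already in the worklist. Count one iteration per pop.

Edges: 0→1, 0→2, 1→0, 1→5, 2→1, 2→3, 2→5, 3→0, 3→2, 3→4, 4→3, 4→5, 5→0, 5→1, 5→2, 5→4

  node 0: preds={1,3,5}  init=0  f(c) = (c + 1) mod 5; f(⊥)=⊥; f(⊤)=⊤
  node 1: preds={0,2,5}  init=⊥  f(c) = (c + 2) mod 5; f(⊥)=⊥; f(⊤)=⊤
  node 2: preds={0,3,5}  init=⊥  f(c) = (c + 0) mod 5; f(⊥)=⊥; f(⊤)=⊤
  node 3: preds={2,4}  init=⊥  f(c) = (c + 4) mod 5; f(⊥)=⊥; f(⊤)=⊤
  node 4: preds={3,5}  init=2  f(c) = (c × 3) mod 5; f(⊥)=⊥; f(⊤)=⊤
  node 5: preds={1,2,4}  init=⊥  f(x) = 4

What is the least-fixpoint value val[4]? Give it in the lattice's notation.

Worklist (14 pops):
  #1 pop 0: in=⊥ → 0 (no change)
  #2 pop 1: in=0 → 2 (was ⊥); enqueue [0]
  #3 pop 2: in=0 → 0 (was ⊥); enqueue [1]
  #4 pop 3: in=⊤ → ⊤ (was ⊥); enqueue [2]
  #5 pop 4: in=⊤ → ⊤ (was 2); enqueue [3]
  #6 pop 5: in=⊤ → 4 (was ⊥); enqueue [4]
  #7 pop 0: in=⊤ → ⊤ (was 0); enqueue []
  #8 pop 1: in=⊤ → ⊤ (was 2); enqueue [0,5]
  #9 pop 2: in=⊤ → ⊤ (was 0); enqueue [1]
  #10 pop 3: in=⊤ → ⊤ (no change)
  #11 pop 4: in=⊤ → ⊤ (no change)
  #12 pop 0: in=⊤ → ⊤ (no change)
  #13 pop 5: in=⊤ → 4 (no change)
  #14 pop 1: in=⊤ → ⊤ (no change)

Fixpoint:
  val[0] = ⊤
  val[1] = ⊤
  val[2] = ⊤
  val[3] = ⊤
  val[4] = ⊤
  val[5] = 4

⊤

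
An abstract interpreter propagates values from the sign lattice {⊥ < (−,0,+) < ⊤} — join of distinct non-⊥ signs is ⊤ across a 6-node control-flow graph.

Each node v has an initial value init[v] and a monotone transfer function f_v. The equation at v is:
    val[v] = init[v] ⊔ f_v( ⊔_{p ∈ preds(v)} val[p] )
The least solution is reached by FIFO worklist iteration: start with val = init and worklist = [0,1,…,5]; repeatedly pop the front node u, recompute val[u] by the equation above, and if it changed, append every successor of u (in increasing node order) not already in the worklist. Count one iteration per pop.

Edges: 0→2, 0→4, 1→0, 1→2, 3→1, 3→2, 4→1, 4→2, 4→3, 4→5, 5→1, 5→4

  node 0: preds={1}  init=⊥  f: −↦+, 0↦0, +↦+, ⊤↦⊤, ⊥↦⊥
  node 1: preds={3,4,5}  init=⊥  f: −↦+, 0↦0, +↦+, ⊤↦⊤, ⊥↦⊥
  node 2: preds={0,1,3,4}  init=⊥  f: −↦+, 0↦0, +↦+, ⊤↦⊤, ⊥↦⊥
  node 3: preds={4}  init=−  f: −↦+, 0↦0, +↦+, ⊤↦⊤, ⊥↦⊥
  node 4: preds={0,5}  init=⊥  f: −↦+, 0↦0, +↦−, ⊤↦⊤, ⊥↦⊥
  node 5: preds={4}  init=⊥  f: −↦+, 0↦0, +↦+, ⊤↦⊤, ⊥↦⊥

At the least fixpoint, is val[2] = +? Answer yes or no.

Trace (25 dequeues):
  [1] u=0 | in ⊥ | out ⊥ | ==
  [2] u=1 | in − | out + | prev ⊥ | push {0}
  [3] u=2 | in ⊤ | out ⊤ | prev ⊥ | push {}
  [4] u=3 | in ⊥ | out − | ==
  [5] u=4 | in ⊥ | out ⊥ | ==
  [6] u=5 | in ⊥ | out ⊥ | ==
  [7] u=0 | in + | out + | prev ⊥ | push {2,4}
  [8] u=2 | in ⊤ | out ⊤ | ==
  [9] u=4 | in + | out − | prev ⊥ | push {1,2,3,5}
  [10] u=1 | in − | out + | ==
  [11] u=2 | in ⊤ | out ⊤ | ==
  [12] u=3 | in − | out ⊤ | prev − | push {1,2}
  [13] u=5 | in − | out + | prev ⊥ | push {4}
  [14] u=1 | in ⊤ | out ⊤ | prev + | push {0}
  [15] u=2 | in ⊤ | out ⊤ | ==
  [16] u=4 | in + | out − | ==
  [17] u=0 | in ⊤ | out ⊤ | prev + | push {2,4}
  [18] u=2 | in ⊤ | out ⊤ | ==
  [19] u=4 | in ⊤ | out ⊤ | prev − | push {1,2,3,5}
  [20] u=1 | in ⊤ | out ⊤ | ==
  [21] u=2 | in ⊤ | out ⊤ | ==
  [22] u=3 | in ⊤ | out ⊤ | ==
  [23] u=5 | in ⊤ | out ⊤ | prev + | push {1,4}
  [24] u=1 | in ⊤ | out ⊤ | ==
  [25] u=4 | in ⊤ | out ⊤ | ==

Converged values:
  [0] ⊤
  [1] ⊤
  [2] ⊤
  [3] ⊤
  [4] ⊤
  [5] ⊤

no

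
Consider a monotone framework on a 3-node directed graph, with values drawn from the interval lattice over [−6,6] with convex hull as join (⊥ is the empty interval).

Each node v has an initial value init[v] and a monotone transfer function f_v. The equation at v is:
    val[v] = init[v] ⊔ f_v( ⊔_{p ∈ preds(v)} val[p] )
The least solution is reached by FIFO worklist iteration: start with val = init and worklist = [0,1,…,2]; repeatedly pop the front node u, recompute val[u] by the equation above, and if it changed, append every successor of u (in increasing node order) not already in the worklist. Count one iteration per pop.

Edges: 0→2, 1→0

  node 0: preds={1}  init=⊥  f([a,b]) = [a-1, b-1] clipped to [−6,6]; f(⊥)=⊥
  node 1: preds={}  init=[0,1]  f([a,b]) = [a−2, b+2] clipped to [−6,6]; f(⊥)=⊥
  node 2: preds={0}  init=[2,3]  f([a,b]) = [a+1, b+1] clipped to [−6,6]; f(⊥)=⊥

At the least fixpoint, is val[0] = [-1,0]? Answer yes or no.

yes

Worklist (3 pops):
  #1 pop 0: in=[0,1] → [-1,0] (was ⊥); enqueue []
  #2 pop 1: in=⊥ → [0,1] (no change)
  #3 pop 2: in=[-1,0] → [0,3] (was [2,3]); enqueue []

Fixpoint:
  val[0] = [-1,0]
  val[1] = [0,1]
  val[2] = [0,3]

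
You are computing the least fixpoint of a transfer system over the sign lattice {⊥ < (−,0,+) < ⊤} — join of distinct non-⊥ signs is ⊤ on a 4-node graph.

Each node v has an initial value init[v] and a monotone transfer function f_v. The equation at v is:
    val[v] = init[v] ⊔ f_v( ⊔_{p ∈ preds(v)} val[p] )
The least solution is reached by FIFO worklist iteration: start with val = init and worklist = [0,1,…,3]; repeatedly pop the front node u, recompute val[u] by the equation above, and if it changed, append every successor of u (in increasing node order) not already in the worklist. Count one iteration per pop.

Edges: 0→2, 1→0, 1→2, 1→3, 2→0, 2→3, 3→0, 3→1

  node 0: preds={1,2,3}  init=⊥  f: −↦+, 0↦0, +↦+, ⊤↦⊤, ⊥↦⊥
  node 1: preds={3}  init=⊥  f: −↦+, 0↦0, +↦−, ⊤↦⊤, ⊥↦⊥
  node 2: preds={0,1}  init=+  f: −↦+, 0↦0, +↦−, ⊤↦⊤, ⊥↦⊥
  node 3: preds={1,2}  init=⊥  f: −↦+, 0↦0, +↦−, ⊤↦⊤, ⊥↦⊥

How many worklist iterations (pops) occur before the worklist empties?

9

Worklist (9 pops):
  #1 pop 0: in=+ → + (was ⊥); enqueue []
  #2 pop 1: in=⊥ → ⊥ (no change)
  #3 pop 2: in=+ → ⊤ (was +); enqueue [0]
  #4 pop 3: in=⊤ → ⊤ (was ⊥); enqueue [1]
  #5 pop 0: in=⊤ → ⊤ (was +); enqueue [2]
  #6 pop 1: in=⊤ → ⊤ (was ⊥); enqueue [0,3]
  #7 pop 2: in=⊤ → ⊤ (no change)
  #8 pop 0: in=⊤ → ⊤ (no change)
  #9 pop 3: in=⊤ → ⊤ (no change)

Fixpoint:
  val[0] = ⊤
  val[1] = ⊤
  val[2] = ⊤
  val[3] = ⊤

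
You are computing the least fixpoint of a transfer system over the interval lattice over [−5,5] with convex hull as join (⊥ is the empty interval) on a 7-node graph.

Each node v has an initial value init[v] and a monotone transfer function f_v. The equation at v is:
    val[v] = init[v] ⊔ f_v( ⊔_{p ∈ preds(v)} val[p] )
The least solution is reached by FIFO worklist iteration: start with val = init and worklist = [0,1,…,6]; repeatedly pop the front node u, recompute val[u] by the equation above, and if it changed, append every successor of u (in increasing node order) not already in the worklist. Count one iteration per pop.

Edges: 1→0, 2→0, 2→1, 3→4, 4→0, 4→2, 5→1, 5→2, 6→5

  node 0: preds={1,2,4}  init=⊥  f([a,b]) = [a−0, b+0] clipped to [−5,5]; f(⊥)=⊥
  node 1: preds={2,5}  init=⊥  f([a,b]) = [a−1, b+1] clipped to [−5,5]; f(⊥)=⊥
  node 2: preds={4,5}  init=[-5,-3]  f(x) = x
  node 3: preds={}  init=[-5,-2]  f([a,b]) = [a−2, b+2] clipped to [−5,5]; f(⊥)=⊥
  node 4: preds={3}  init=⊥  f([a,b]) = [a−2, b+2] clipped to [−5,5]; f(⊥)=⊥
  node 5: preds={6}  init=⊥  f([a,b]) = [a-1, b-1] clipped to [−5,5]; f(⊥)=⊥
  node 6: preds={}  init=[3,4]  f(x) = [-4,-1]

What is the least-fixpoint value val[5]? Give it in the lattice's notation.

Trace (14 dequeues):
  [1] u=0 | in [-5,-3] | out [-5,-3] | prev ⊥ | push {}
  [2] u=1 | in [-5,-3] | out [-5,-2] | prev ⊥ | push {0}
  [3] u=2 | in ⊥ | out [-5,-3] | ==
  [4] u=3 | in ⊥ | out [-5,-2] | ==
  [5] u=4 | in [-5,-2] | out [-5,0] | prev ⊥ | push {2}
  [6] u=5 | in [3,4] | out [2,3] | prev ⊥ | push {1}
  [7] u=6 | in ⊥ | out [-4,4] | prev [3,4] | push {5}
  [8] u=0 | in [-5,0] | out [-5,0] | prev [-5,-3] | push {}
  [9] u=2 | in [-5,3] | out [-5,3] | prev [-5,-3] | push {0}
  [10] u=1 | in [-5,3] | out [-5,4] | prev [-5,-2] | push {}
  [11] u=5 | in [-4,4] | out [-5,3] | prev [2,3] | push {1,2}
  [12] u=0 | in [-5,4] | out [-5,4] | prev [-5,0] | push {}
  [13] u=1 | in [-5,3] | out [-5,4] | ==
  [14] u=2 | in [-5,3] | out [-5,3] | ==

Converged values:
  [0] [-5,4]
  [1] [-5,4]
  [2] [-5,3]
  [3] [-5,-2]
  [4] [-5,0]
  [5] [-5,3]
  [6] [-4,4]

[-5,3]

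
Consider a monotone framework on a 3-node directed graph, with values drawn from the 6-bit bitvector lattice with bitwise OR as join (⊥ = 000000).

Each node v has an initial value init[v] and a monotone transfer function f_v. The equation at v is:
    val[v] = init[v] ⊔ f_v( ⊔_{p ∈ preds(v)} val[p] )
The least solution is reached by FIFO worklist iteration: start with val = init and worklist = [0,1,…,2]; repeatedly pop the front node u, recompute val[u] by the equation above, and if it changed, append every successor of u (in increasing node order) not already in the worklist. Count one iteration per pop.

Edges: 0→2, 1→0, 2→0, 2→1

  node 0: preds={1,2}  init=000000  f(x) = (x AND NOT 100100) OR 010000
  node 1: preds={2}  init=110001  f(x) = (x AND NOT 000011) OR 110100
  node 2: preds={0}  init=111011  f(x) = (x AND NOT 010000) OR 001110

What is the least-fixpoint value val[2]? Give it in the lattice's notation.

111111

Worklist (5 pops):
  #1 pop 0: in=111011 → 011011 (was 000000); enqueue []
  #2 pop 1: in=111011 → 111101 (was 110001); enqueue [0]
  #3 pop 2: in=011011 → 111111 (was 111011); enqueue [1]
  #4 pop 0: in=111111 → 011011 (no change)
  #5 pop 1: in=111111 → 111101 (no change)

Fixpoint:
  val[0] = 011011
  val[1] = 111101
  val[2] = 111111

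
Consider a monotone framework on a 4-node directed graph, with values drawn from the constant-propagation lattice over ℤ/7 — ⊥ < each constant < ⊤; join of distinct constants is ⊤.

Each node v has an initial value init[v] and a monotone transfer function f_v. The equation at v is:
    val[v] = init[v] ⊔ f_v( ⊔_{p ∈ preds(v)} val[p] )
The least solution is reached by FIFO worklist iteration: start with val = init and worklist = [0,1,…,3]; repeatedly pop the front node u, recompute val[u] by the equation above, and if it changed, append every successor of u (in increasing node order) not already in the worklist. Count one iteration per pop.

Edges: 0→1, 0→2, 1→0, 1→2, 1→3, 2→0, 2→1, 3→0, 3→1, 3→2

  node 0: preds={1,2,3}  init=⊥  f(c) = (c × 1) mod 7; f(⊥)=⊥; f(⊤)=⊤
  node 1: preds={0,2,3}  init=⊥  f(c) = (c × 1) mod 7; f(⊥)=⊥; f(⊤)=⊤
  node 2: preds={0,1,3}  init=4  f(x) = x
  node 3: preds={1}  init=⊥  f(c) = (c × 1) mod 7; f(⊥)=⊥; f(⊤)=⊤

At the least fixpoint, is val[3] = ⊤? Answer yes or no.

Trace (7 dequeues):
  [1] u=0 | in 4 | out 4 | prev ⊥ | push {}
  [2] u=1 | in 4 | out 4 | prev ⊥ | push {0}
  [3] u=2 | in 4 | out 4 | ==
  [4] u=3 | in 4 | out 4 | prev ⊥ | push {1,2}
  [5] u=0 | in 4 | out 4 | ==
  [6] u=1 | in 4 | out 4 | ==
  [7] u=2 | in 4 | out 4 | ==

Converged values:
  [0] 4
  [1] 4
  [2] 4
  [3] 4

no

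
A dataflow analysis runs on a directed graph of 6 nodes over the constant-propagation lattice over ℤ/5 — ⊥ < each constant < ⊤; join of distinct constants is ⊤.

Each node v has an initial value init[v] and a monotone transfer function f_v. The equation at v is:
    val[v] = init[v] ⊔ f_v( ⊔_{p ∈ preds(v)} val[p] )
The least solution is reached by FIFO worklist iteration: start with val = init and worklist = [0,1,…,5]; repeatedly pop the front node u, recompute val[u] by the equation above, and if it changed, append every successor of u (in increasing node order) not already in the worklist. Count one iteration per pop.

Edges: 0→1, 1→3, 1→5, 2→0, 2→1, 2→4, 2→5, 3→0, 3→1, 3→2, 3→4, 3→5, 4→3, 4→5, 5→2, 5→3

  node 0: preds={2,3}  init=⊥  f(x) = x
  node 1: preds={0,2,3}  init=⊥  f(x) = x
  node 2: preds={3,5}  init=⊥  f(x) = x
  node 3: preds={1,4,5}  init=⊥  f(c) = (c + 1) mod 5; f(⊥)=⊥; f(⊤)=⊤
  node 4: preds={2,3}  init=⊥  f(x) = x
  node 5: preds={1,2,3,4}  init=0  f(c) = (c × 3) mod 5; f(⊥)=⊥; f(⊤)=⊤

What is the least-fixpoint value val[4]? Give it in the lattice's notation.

⊤

Iteration log — 15 steps:
  step 1. node 0  ⊔preds=⊥  new=⊥  stable
  step 2. node 1  ⊔preds=⊥  new=⊥  stable
  step 3. node 2  ⊔preds=0  new=0  old=⊥  +wl: 0,1
  step 4. node 3  ⊔preds=0  new=1  old=⊥  +wl: 2
  step 5. node 4  ⊔preds=⊤  new=⊤  old=⊥  +wl: 3
  step 6. node 5  ⊔preds=⊤  new=⊤  old=0  +wl: 
  step 7. node 0  ⊔preds=⊤  new=⊤  old=⊥  +wl: 
  step 8. node 1  ⊔preds=⊤  new=⊤  old=⊥  +wl: 5
  step 9. node 2  ⊔preds=⊤  new=⊤  old=0  +wl: 0,1,4
  step 10. node 3  ⊔preds=⊤  new=⊤  old=1  +wl: 2
  step 11. node 5  ⊔preds=⊤  new=⊤  stable
  step 12. node 0  ⊔preds=⊤  new=⊤  stable
  step 13. node 1  ⊔preds=⊤  new=⊤  stable
  step 14. node 4  ⊔preds=⊤  new=⊤  stable
  step 15. node 2  ⊔preds=⊤  new=⊤  stable

Least fixpoint reached:
  node 0: ⊤
  node 1: ⊤
  node 2: ⊤
  node 3: ⊤
  node 4: ⊤
  node 5: ⊤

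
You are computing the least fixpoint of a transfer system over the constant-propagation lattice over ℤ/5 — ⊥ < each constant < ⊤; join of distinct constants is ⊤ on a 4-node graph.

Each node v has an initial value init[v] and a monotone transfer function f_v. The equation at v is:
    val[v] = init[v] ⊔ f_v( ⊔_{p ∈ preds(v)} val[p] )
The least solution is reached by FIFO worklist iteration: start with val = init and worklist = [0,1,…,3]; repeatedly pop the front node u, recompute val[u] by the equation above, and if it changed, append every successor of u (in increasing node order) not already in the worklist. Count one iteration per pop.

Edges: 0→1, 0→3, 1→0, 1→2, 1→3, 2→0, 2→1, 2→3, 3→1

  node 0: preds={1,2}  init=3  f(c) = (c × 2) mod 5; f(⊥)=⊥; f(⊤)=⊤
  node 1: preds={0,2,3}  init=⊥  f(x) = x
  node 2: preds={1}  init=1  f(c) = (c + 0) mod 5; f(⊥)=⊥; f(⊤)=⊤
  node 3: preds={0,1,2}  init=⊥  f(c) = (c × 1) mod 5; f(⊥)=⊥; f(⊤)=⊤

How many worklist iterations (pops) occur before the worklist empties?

Worklist (6 pops):
  #1 pop 0: in=1 → ⊤ (was 3); enqueue []
  #2 pop 1: in=⊤ → ⊤ (was ⊥); enqueue [0]
  #3 pop 2: in=⊤ → ⊤ (was 1); enqueue [1]
  #4 pop 3: in=⊤ → ⊤ (was ⊥); enqueue []
  #5 pop 0: in=⊤ → ⊤ (no change)
  #6 pop 1: in=⊤ → ⊤ (no change)

Fixpoint:
  val[0] = ⊤
  val[1] = ⊤
  val[2] = ⊤
  val[3] = ⊤

6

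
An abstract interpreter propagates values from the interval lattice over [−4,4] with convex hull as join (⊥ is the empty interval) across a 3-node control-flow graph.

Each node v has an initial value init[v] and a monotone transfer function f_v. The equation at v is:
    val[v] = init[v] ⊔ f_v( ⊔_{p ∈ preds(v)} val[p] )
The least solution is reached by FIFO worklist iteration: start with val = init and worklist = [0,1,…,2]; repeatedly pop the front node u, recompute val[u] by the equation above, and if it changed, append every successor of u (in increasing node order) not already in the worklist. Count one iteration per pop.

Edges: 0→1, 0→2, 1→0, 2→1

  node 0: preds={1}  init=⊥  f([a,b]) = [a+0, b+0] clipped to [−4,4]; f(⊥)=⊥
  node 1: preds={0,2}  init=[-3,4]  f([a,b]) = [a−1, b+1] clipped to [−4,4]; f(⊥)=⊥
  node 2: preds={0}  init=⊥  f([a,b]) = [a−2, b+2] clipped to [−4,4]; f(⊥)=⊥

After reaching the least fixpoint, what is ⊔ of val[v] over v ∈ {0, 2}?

[-4,4]

Iteration log — 6 steps:
  step 1. node 0  ⊔preds=[-3,4]  new=[-3,4]  old=⊥  +wl: 
  step 2. node 1  ⊔preds=[-3,4]  new=[-4,4]  old=[-3,4]  +wl: 0
  step 3. node 2  ⊔preds=[-3,4]  new=[-4,4]  old=⊥  +wl: 1
  step 4. node 0  ⊔preds=[-4,4]  new=[-4,4]  old=[-3,4]  +wl: 2
  step 5. node 1  ⊔preds=[-4,4]  new=[-4,4]  stable
  step 6. node 2  ⊔preds=[-4,4]  new=[-4,4]  stable

Least fixpoint reached:
  node 0: [-4,4]
  node 1: [-4,4]
  node 2: [-4,4]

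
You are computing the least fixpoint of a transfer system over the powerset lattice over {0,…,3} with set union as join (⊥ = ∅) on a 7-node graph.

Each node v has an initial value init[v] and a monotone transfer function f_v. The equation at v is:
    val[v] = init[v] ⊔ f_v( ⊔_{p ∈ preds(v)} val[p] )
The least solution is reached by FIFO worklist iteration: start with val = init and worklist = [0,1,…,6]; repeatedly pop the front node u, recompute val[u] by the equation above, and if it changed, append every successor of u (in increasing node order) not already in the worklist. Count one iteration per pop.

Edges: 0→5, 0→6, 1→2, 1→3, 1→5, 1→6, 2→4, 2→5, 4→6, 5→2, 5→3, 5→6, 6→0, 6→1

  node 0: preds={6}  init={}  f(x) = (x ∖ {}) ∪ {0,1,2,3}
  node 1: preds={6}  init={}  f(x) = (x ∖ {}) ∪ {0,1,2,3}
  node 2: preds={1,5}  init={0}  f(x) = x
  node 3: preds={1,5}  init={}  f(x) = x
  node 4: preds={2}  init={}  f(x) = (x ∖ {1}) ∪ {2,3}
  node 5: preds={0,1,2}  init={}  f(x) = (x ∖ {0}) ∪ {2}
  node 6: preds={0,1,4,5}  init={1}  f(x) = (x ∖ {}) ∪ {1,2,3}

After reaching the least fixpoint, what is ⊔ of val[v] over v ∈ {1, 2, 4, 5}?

{0,1,2,3}

Trace (11 dequeues):
  [1] u=0 | in {1} | out {0,1,2,3} | prev {} | push {}
  [2] u=1 | in {1} | out {0,1,2,3} | prev {} | push {}
  [3] u=2 | in {0,1,2,3} | out {0,1,2,3} | prev {0} | push {}
  [4] u=3 | in {0,1,2,3} | out {0,1,2,3} | prev {} | push {}
  [5] u=4 | in {0,1,2,3} | out {0,2,3} | prev {} | push {}
  [6] u=5 | in {0,1,2,3} | out {1,2,3} | prev {} | push {2,3}
  [7] u=6 | in {0,1,2,3} | out {0,1,2,3} | prev {1} | push {0,1}
  [8] u=2 | in {0,1,2,3} | out {0,1,2,3} | ==
  [9] u=3 | in {0,1,2,3} | out {0,1,2,3} | ==
  [10] u=0 | in {0,1,2,3} | out {0,1,2,3} | ==
  [11] u=1 | in {0,1,2,3} | out {0,1,2,3} | ==

Converged values:
  [0] {0,1,2,3}
  [1] {0,1,2,3}
  [2] {0,1,2,3}
  [3] {0,1,2,3}
  [4] {0,2,3}
  [5] {1,2,3}
  [6] {0,1,2,3}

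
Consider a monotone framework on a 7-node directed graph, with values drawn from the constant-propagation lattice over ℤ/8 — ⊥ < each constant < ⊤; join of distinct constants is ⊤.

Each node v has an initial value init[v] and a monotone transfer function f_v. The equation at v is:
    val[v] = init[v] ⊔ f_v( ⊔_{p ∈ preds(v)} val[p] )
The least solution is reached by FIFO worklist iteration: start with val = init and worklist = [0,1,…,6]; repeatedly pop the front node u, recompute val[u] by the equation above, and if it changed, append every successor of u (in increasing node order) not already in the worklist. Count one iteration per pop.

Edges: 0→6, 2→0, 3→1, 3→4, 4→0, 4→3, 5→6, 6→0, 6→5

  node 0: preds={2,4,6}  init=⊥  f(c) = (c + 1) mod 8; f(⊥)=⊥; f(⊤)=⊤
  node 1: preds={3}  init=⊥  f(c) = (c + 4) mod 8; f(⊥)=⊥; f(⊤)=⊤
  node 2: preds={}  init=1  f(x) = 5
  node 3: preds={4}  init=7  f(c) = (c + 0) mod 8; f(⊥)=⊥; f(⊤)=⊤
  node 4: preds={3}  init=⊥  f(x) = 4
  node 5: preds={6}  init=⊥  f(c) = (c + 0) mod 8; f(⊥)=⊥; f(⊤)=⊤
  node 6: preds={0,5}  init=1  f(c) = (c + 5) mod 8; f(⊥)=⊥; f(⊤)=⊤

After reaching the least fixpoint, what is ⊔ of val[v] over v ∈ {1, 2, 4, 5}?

⊤

Iteration log — 13 steps:
  step 1. node 0  ⊔preds=1  new=2  old=⊥  +wl: 
  step 2. node 1  ⊔preds=7  new=3  old=⊥  +wl: 
  step 3. node 2  ⊔preds=⊥  new=⊤  old=1  +wl: 0
  step 4. node 3  ⊔preds=⊥  new=7  stable
  step 5. node 4  ⊔preds=7  new=4  old=⊥  +wl: 3
  step 6. node 5  ⊔preds=1  new=1  old=⊥  +wl: 
  step 7. node 6  ⊔preds=⊤  new=⊤  old=1  +wl: 5
  step 8. node 0  ⊔preds=⊤  new=⊤  old=2  +wl: 6
  step 9. node 3  ⊔preds=4  new=⊤  old=7  +wl: 1,4
  step 10. node 5  ⊔preds=⊤  new=⊤  old=1  +wl: 
  step 11. node 6  ⊔preds=⊤  new=⊤  stable
  step 12. node 1  ⊔preds=⊤  new=⊤  old=3  +wl: 
  step 13. node 4  ⊔preds=⊤  new=4  stable

Least fixpoint reached:
  node 0: ⊤
  node 1: ⊤
  node 2: ⊤
  node 3: ⊤
  node 4: 4
  node 5: ⊤
  node 6: ⊤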